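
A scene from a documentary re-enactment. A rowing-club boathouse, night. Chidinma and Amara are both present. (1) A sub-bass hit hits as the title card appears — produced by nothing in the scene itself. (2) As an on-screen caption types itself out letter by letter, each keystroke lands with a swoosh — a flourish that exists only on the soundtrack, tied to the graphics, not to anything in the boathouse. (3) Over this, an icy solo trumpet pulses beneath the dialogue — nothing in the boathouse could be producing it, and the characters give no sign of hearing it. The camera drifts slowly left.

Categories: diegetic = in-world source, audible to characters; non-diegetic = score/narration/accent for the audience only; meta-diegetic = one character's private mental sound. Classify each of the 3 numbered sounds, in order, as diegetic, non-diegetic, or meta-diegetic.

non-diegetic, non-diegetic, non-diegetic

Sound (1): an editorial stinger — it belongs to the cut, not the story world, so non-diegetic.
(2) is non-diegetic: it accompanies on-screen graphics, not anything inside the story world.
Sound (3): it has no source in the story world and no character can hear it — it's underscore, so non-diegetic.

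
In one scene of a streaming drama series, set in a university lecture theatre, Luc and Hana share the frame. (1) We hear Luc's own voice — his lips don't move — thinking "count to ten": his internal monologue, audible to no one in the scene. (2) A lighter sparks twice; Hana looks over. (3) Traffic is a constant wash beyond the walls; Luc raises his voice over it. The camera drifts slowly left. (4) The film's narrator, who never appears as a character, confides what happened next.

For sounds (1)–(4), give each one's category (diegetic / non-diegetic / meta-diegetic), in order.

meta-diegetic, diegetic, diegetic, non-diegetic

(1) it's Luc's unspoken thought, heard only by the audience via his subjectivity → meta-diegetic.
(2) an in-world source (a lighter); characters could hear it → diegetic.
(3) is diegetic: traffic is part of the location's real environment.
(4) is non-diegetic: commentary laid over the scene from outside the fiction.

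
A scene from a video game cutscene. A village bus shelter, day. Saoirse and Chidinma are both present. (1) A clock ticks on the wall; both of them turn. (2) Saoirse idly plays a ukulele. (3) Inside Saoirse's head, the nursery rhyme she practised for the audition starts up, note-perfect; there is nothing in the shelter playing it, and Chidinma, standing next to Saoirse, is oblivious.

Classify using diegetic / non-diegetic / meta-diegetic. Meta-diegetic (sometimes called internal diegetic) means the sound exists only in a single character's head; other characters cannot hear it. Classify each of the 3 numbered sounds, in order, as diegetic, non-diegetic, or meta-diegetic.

diegetic, diegetic, meta-diegetic

Sound (1): a clock is a real object/event in the scene's world, so diegetic.
(2) a character is playing a ukulele on screen → diegetic.
Sound (3): remembered music, private to Saoirse — Chidinma is oblivious because it isn't in the room, so meta-diegetic.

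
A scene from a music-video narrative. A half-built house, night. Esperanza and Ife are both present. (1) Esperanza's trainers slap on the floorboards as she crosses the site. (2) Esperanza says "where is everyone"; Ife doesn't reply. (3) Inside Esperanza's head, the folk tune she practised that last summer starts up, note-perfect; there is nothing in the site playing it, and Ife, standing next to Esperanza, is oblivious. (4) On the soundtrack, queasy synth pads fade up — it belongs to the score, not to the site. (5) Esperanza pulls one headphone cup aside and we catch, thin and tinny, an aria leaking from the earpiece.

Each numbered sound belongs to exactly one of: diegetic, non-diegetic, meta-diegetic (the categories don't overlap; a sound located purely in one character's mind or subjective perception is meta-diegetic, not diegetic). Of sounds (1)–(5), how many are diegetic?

Sound (1): it's the physical sound of Esperanza moving in the space, so diegetic.
(2) Esperanza is a character speaking aloud in the scene → diegetic.
(3) is meta-diegetic: it lives in Esperanza's subjectivity, not in the site.
(4) nothing in the site produces it and the characters don't hear it — pure soundtrack → non-diegetic.
Sound (5): it's leaking from a physical pair of headphones in the scene, so diegetic.
So 3 of the 5 are diegetic: (1), (2), (5).

3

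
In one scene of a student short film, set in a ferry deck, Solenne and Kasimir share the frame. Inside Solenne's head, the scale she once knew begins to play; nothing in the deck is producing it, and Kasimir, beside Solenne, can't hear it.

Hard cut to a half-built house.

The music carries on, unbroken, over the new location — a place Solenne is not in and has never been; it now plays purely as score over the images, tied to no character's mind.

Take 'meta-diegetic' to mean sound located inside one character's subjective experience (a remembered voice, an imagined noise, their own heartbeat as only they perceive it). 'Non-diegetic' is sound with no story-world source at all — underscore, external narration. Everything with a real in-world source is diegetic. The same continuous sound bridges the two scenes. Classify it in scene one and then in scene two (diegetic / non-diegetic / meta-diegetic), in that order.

meta-diegetic, non-diegetic

Scene one: the music exists only inside Solenne's mind; Kasimir can't hear it → meta-diegetic.
Scene two: it's detached from Solenne entirely and plays over unrelated images with no in-world source — conventional underscore → non-diegetic.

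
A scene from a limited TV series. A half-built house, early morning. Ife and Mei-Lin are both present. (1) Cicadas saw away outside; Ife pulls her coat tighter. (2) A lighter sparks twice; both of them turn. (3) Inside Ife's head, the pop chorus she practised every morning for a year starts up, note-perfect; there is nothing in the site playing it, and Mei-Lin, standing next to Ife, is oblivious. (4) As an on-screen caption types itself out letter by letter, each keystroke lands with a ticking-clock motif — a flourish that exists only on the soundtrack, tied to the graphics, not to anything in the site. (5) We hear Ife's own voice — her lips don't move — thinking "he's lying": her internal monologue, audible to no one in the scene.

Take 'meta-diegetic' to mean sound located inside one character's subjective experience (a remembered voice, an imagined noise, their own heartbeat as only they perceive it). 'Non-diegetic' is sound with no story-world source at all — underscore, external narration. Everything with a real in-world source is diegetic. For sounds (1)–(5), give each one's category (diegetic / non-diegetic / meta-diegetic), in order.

diegetic, diegetic, meta-diegetic, non-diegetic, meta-diegetic

(1) it's the actual ambient sound of the location → diegetic.
(2) an in-world source (a lighter); characters could hear it → diegetic.
(3) remembered music, private to Ife — Mei-Lin is oblivious because it isn't in the room → meta-diegetic.
(4) is non-diegetic: it accompanies on-screen graphics, not anything inside the story world.
Sound (5): internal monologue — inside Ife's mind, not spoken into the scene, so meta-diegetic.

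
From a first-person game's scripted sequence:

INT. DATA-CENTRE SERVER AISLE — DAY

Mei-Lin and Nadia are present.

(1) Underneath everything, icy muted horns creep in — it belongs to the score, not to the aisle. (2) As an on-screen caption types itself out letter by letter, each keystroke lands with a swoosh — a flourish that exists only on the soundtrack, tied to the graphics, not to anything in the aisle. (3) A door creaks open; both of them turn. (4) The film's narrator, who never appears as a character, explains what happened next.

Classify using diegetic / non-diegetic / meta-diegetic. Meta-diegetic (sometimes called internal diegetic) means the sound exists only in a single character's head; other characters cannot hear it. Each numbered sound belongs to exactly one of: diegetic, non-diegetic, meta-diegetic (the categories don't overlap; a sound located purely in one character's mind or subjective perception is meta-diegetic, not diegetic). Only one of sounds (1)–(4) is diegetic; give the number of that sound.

3

(1) it has no source in the story world and no character can hear it — it's underscore → non-diegetic.
Sound (2): it accompanies on-screen graphics, not anything inside the story world, so non-diegetic.
(3) the sound comes from a door physically present in the location → diegetic.
(4) external voice-over — not a character, not heard by anyone in the scene → non-diegetic.
Only (3) is diegetic.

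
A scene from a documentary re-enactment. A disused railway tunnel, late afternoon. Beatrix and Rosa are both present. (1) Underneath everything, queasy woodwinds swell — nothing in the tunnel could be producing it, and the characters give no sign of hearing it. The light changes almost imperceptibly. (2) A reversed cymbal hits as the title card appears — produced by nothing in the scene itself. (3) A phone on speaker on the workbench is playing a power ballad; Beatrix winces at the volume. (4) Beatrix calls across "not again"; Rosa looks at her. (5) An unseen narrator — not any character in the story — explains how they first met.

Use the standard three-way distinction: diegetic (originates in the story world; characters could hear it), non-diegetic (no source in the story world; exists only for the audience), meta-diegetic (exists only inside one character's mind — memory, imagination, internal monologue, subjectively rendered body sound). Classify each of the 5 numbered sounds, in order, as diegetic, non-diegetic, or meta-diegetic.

Sound (1): score with no on-screen or off-screen source; it exists for the audience alone, so non-diegetic.
(2) nothing in the scene produces it; it's an accent added for the audience → non-diegetic.
Sound (3): a phone on speaker is a physical source in the scene and Beatrix reacts to it, so diegetic.
Sound (4): spoken by a character present in the story world, so diegetic.
Sound (5): the narrator exists outside the story world, addressing only the audience, so non-diegetic.

non-diegetic, non-diegetic, diegetic, diegetic, non-diegetic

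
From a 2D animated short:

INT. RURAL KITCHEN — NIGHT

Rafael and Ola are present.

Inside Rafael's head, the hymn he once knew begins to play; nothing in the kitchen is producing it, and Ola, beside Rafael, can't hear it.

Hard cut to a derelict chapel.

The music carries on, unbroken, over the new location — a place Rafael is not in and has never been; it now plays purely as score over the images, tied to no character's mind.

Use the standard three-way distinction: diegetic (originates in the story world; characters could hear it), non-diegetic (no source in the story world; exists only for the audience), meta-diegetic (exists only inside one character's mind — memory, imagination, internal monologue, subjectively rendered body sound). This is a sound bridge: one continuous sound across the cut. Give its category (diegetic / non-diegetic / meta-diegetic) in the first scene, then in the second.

meta-diegetic, non-diegetic

Scene one: the music exists only inside Rafael's mind; Ola can't hear it → meta-diegetic.
Scene two: it's detached from Rafael entirely and plays over unrelated images with no in-world source — conventional underscore → non-diegetic.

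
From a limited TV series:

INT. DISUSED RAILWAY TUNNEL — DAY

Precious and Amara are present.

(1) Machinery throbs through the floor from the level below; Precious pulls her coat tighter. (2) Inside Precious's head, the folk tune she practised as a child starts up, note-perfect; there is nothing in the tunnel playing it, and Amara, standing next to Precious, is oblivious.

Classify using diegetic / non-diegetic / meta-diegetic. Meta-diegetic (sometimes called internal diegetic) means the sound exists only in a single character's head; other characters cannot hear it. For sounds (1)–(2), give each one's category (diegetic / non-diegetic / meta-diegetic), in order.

diegetic, meta-diegetic

(1) it's the actual ambient sound of the location → diegetic.
Sound (2): it lives in Precious's subjectivity, not in the tunnel, so meta-diegetic.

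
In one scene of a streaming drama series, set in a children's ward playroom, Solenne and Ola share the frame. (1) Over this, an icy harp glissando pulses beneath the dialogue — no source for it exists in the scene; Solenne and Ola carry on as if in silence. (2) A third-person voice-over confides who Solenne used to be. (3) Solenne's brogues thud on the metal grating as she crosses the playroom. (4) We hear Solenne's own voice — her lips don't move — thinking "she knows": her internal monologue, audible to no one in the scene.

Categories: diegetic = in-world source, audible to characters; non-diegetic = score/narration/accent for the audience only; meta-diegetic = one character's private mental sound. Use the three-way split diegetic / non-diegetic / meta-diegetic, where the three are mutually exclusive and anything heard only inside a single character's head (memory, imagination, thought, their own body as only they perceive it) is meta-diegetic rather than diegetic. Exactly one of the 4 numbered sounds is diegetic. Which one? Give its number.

Sound (1): score with no on-screen or off-screen source; it exists for the audience alone, so non-diegetic.
(2) is non-diegetic: external voice-over — not a character, not heard by anyone in the scene.
(3) is diegetic: Solenne's footsteps are produced in the story world.
(4) is meta-diegetic: it's Solenne's unspoken thought, heard only by the audience via her subjectivity.
Only (3) is diegetic.

3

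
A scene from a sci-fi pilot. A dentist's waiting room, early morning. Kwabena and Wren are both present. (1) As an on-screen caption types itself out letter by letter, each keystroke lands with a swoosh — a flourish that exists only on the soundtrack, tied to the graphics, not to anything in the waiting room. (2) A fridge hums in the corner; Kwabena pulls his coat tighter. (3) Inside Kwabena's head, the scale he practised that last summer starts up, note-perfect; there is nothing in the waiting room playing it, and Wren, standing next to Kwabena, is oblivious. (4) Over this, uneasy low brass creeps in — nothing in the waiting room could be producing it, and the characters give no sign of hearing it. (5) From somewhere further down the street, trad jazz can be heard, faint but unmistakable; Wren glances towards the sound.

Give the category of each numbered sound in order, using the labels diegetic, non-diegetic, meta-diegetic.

Sound (1): sound married to a title/caption — outside the diegesis by definition, so non-diegetic.
(2) is diegetic: ambient/room sound belonging to the story's physical space.
Sound (3): it lives in Kwabena's subjectivity, not in the waiting room, so meta-diegetic.
Sound (4): it has no source in the story world and no character can hear it — it's underscore, so non-diegetic.
(5) is diegetic: it's coming from somewhere further down the street — a location within the story world — and Wren reacts.

non-diegetic, diegetic, meta-diegetic, non-diegetic, diegetic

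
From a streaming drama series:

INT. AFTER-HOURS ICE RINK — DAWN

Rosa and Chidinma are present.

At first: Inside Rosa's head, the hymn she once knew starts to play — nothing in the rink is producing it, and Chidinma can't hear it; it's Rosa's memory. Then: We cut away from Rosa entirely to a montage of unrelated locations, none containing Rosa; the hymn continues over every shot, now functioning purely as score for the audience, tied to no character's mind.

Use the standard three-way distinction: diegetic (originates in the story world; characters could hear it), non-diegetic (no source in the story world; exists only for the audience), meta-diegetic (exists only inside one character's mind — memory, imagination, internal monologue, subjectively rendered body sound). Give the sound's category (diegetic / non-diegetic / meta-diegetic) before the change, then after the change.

Before the change: the music lives inside Rosa's mind alone; Chidinma can't hear it → meta-diegetic.
After the change: once it plays over shots Rosa isn't in, detached from any character's subjectivity, it's conventional underscore → non-diegetic.

meta-diegetic, non-diegetic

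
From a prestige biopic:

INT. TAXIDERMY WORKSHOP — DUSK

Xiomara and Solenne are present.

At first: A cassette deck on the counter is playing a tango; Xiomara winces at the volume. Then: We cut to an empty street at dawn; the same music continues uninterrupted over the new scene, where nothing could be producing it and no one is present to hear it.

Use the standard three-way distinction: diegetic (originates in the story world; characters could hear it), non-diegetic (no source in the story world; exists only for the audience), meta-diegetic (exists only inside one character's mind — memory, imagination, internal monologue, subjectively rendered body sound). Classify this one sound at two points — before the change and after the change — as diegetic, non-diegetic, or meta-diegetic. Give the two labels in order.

Before the change: a cassette deck is a real in-scene source and Xiomara reacts to it → diegetic.
After the change: there is no longer any in-world source and no one can hear it — it has become underscore → non-diegetic.

diegetic, non-diegetic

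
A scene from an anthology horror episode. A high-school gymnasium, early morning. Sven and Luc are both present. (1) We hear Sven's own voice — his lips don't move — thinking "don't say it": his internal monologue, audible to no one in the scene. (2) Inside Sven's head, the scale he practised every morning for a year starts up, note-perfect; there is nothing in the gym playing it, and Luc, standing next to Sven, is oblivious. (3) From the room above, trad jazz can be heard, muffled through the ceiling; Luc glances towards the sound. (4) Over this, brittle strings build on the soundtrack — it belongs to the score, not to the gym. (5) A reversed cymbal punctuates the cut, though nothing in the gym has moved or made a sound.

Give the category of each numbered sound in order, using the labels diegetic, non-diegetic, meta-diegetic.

meta-diegetic, meta-diegetic, diegetic, non-diegetic, non-diegetic

(1) it's Sven's unspoken thought, heard only by the audience via his subjectivity → meta-diegetic.
(2) is meta-diegetic: the music is a memory playing inside Sven's mind alone; no real-world source, Luc can't hear it.
(3) is diegetic: off-screen diegetic: the source is out of frame but still in the story's space.
(4) is non-diegetic: score with no on-screen or off-screen source; it exists for the audience alone.
Sound (5): nothing in the scene produces it; it's an accent added for the audience, so non-diegetic.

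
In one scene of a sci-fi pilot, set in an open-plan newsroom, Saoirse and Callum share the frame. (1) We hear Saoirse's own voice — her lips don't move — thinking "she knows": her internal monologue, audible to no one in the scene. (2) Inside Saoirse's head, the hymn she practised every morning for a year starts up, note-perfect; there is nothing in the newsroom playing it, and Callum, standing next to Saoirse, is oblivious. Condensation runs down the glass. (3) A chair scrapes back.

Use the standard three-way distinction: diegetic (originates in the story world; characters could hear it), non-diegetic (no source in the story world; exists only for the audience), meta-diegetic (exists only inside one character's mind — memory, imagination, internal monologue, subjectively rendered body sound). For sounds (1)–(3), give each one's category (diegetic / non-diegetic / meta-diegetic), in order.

meta-diegetic, meta-diegetic, diegetic

Sound (1): internal monologue — inside Saoirse's mind, not spoken into the scene, so meta-diegetic.
(2) it lives in Saoirse's subjectivity, not in the newsroom → meta-diegetic.
Sound (3): a chair is a real object/event in the scene's world, so diegetic.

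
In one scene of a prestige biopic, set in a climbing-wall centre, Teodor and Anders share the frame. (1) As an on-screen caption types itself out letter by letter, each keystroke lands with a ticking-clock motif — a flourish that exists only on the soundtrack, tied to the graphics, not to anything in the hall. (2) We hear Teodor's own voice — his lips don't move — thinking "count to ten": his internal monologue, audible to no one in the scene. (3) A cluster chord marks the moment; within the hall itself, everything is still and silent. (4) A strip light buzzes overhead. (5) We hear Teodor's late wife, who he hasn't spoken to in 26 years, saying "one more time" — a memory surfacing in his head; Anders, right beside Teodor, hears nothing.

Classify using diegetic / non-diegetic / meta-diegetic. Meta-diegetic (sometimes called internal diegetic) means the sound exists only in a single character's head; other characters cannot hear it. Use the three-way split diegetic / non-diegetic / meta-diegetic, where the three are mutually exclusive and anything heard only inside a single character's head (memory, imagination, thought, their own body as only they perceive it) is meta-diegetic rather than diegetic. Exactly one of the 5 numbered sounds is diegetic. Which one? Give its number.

4

(1) it accompanies on-screen graphics, not anything inside the story world → non-diegetic.
(2) is meta-diegetic: it's Teodor's unspoken thought, heard only by the audience via his subjectivity.
(3) is non-diegetic: it's a sound-design accent with no in-world source; no one in the scene can hear it.
(4) is diegetic: ambient/room sound belonging to the story's physical space.
(5) is meta-diegetic: the voice is a memory playing only inside Teodor's mind; Anders can't hear it.
Only (4) is diegetic.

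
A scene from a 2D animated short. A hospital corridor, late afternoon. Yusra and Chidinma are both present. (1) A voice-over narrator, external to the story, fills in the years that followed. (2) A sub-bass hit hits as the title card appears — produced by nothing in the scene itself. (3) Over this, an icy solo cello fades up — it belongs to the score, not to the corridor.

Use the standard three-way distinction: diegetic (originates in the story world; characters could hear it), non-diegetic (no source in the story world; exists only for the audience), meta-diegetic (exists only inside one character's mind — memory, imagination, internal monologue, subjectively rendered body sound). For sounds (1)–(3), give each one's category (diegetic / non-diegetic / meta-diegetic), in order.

(1) the narrator exists outside the story world, addressing only the audience → non-diegetic.
(2) an editorial stinger — it belongs to the cut, not the story world → non-diegetic.
(3) is non-diegetic: it has no source in the story world and no character can hear it — it's underscore.

non-diegetic, non-diegetic, non-diegetic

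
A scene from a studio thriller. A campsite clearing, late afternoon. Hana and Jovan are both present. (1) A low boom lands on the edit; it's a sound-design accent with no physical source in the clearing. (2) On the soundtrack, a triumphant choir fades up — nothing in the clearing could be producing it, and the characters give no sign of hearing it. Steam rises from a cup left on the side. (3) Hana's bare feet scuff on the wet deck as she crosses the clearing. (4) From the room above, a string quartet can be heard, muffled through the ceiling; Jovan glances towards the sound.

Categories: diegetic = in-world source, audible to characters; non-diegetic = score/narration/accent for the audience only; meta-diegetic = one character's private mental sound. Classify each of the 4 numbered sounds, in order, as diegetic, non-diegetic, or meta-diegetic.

non-diegetic, non-diegetic, diegetic, diegetic

Sound (1): an editorial stinger — it belongs to the cut, not the story world, so non-diegetic.
Sound (2): it has no source in the story world and no character can hear it — it's underscore, so non-diegetic.
(3) Hana's footsteps are produced in the story world → diegetic.
(4) is diegetic: it's coming from the room above — a location within the story world — and Jovan reacts.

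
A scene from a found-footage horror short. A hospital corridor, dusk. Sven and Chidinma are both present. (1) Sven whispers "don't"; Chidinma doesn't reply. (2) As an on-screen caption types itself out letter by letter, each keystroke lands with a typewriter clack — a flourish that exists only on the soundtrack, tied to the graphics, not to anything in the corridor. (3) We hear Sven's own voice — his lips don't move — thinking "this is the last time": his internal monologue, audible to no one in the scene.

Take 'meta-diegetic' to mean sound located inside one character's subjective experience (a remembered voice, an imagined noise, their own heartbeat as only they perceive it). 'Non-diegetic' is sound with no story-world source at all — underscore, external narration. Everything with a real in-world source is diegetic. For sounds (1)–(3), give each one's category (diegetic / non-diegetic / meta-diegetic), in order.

(1) spoken by a character present in the story world → diegetic.
Sound (2): sound married to a title/caption — outside the diegesis by definition, so non-diegetic.
Sound (3): internal monologue — inside Sven's mind, not spoken into the scene, so meta-diegetic.

diegetic, non-diegetic, meta-diegetic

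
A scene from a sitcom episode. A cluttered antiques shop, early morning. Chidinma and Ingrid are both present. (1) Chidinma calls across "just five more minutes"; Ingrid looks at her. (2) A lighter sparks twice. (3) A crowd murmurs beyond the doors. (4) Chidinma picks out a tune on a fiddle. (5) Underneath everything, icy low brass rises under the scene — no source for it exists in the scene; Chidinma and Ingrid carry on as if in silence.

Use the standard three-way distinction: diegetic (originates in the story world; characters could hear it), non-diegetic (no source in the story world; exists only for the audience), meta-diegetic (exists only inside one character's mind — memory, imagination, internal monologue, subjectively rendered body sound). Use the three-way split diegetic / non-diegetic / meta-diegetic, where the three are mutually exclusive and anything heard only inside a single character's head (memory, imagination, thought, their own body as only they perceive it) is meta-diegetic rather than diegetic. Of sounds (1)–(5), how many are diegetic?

(1) on-screen dialogue — Chidinma speaks and Ingrid is there to hear → diegetic.
Sound (2): an in-world source (a lighter); characters could hear it, so diegetic.
(3) it's the actual ambient sound of the location → diegetic.
(4) the instrument and the performer are both in the scene → diegetic.
Sound (5): it has no source in the story world and no character can hear it — it's underscore, so non-diegetic.
Diegetic: (1), (2), (3), (4) — that's 4.

4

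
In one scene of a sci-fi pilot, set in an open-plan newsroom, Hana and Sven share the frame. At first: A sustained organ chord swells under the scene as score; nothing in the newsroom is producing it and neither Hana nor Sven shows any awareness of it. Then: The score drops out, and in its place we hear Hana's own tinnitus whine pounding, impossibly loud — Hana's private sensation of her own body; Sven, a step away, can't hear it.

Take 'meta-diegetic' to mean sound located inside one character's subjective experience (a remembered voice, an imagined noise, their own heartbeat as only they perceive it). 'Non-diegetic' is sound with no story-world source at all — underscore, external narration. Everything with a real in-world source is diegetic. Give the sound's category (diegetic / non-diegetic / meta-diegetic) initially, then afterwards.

Initially: underscore with no in-world source, inaudible to the characters → non-diegetic.
Afterwards: the body sound is Hana's subjective perception alone — Sven can't hear it → meta-diegetic.

non-diegetic, meta-diegetic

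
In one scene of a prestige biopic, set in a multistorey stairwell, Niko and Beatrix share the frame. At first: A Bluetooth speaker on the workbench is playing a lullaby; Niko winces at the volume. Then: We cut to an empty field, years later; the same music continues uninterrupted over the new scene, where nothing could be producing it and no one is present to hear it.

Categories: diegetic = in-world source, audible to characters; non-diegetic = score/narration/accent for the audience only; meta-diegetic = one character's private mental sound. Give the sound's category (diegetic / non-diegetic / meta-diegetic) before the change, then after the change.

Before the change: a Bluetooth speaker is a real in-scene source and Niko reacts to it → diegetic.
After the change: there is no longer any in-world source and no one can hear it — it has become underscore → non-diegetic.

diegetic, non-diegetic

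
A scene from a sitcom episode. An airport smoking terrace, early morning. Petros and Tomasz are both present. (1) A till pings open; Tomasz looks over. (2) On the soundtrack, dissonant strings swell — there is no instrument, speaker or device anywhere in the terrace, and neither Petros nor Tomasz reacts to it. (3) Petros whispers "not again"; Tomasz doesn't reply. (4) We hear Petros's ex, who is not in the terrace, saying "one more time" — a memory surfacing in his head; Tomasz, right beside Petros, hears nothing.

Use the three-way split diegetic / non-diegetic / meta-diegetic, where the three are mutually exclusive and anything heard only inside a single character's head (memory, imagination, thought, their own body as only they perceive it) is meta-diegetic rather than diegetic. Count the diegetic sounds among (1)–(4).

2

Sound (1): an in-world source (a till); characters could hear it, so diegetic.
(2) nothing in the terrace produces it and the characters don't hear it — pure soundtrack → non-diegetic.
(3) is diegetic: spoken by a character present in the story world.
Sound (4): the voice is a memory playing only inside Petros's mind; Tomasz can't hear it, so meta-diegetic.
Diegetic: (1), (3) — that's 2.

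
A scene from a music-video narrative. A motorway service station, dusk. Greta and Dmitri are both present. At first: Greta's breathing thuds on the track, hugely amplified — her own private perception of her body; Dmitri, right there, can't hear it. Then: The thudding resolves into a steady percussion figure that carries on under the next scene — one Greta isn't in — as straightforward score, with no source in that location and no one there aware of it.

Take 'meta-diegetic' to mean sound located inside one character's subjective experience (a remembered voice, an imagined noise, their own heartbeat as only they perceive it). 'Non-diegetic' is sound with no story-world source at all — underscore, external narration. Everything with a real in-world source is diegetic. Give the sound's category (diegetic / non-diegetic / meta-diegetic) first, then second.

First: it's Greta's subjective body sound, inaudible to Dmitri → meta-diegetic.
Second: detached from Greta and playing as sourceless score over a scene she isn't in — for the audience only → non-diegetic.

meta-diegetic, non-diegetic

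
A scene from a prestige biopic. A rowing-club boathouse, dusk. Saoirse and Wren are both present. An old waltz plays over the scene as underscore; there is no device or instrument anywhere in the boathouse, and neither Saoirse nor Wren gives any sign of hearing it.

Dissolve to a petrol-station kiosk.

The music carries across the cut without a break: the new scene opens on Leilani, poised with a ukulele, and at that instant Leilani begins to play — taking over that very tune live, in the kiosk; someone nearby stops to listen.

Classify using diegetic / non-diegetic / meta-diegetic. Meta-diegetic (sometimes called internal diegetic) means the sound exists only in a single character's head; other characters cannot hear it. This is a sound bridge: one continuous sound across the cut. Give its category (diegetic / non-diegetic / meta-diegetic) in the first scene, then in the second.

Scene one: there's no in-world source anywhere and no character hears it — underscore for the audience only → non-diegetic.
Scene two: from the moment Leilani starts playing, the tune is being performed on a ukulele inside the story world and another character hears it → diegetic.

non-diegetic, diegetic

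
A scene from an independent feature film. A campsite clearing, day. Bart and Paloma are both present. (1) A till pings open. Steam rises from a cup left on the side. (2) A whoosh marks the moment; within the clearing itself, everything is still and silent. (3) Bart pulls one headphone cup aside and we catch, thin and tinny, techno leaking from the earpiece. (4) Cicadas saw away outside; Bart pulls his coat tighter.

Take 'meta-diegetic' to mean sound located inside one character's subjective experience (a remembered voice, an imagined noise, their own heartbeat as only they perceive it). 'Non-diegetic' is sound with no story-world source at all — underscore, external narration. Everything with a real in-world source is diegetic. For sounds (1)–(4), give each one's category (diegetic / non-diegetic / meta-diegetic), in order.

diegetic, non-diegetic, diegetic, diegetic

(1) a till is a real object/event in the scene's world → diegetic.
Sound (2): nothing in the scene produces it; it's an accent added for the audience, so non-diegetic.
(3) is diegetic: it's leaking from a physical pair of headphones in the scene.
Sound (4): cicadas is part of the location's real environment, so diegetic.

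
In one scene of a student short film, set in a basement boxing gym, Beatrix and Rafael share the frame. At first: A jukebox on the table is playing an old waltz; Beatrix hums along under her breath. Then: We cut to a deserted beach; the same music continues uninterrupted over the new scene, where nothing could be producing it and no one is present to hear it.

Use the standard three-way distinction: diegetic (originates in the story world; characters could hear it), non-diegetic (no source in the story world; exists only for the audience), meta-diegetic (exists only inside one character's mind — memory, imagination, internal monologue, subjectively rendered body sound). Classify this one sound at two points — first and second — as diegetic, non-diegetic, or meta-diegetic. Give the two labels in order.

First: a jukebox is a real in-scene source and Beatrix reacts to it → diegetic.
Second: there is no longer any in-world source and no one can hear it — it has become underscore → non-diegetic.

diegetic, non-diegetic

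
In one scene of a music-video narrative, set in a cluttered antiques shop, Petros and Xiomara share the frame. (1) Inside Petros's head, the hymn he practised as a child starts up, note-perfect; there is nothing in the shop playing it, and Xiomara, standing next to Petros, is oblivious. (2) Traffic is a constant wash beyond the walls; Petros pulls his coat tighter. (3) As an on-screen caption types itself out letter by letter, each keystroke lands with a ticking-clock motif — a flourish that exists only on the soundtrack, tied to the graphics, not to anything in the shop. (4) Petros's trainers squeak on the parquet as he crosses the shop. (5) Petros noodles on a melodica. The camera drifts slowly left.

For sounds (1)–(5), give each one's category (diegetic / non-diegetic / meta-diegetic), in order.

Sound (1): remembered music, private to Petros — Xiomara is oblivious because it isn't in the room, so meta-diegetic.
(2) it's the actual ambient sound of the location → diegetic.
Sound (3): sound married to a title/caption — outside the diegesis by definition, so non-diegetic.
Sound (4): it's the physical sound of Petros moving in the space, so diegetic.
Sound (5): a character is playing a melodica on screen, so diegetic.

meta-diegetic, diegetic, non-diegetic, diegetic, diegetic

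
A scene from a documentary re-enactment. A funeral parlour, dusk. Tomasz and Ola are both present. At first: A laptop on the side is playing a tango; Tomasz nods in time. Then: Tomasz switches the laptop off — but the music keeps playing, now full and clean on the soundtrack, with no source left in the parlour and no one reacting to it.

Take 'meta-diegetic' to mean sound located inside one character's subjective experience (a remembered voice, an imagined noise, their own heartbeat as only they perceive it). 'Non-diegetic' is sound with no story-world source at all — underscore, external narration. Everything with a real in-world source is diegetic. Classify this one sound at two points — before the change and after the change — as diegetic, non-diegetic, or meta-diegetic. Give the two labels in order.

Before the change: a laptop is a real in-scene source and Tomasz reacts to it → diegetic.
After the change: there is no longer any in-world source and no one can hear it — it has become underscore → non-diegetic.

diegetic, non-diegetic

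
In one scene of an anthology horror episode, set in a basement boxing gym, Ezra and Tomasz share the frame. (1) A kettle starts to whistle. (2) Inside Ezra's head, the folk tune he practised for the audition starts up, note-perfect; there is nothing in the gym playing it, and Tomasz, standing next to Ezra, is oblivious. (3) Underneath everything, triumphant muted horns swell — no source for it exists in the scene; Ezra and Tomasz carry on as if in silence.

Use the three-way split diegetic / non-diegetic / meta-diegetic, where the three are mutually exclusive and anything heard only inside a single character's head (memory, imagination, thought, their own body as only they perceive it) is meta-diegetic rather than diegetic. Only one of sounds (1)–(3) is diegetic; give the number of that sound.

(1) the sound comes from a kettle physically present in the location → diegetic.
Sound (2): the music is a memory playing inside Ezra's mind alone; no real-world source, Tomasz can't hear it, so meta-diegetic.
Sound (3): nothing in the gym produces it and the characters don't hear it — pure soundtrack, so non-diegetic.
Only (1) is diegetic.

1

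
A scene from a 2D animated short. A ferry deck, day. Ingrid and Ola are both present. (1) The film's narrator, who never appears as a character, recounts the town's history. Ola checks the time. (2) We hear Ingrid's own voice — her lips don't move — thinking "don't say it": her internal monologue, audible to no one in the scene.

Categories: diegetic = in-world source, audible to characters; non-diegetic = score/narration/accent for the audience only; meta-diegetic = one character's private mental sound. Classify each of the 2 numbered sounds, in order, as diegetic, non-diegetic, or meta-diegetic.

Sound (1): commentary laid over the scene from outside the fiction, so non-diegetic.
(2) is meta-diegetic: internal monologue — inside Ingrid's mind, not spoken into the scene.

non-diegetic, meta-diegetic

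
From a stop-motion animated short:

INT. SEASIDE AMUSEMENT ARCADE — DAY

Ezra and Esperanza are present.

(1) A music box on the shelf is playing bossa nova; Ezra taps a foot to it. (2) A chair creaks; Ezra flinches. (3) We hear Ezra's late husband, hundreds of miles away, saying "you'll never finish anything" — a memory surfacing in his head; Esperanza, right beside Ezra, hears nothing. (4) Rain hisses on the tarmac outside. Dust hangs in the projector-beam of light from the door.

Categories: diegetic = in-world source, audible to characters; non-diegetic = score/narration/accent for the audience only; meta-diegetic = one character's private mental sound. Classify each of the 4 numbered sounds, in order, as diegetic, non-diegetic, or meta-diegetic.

diegetic, diegetic, meta-diegetic, diegetic

(1) source music from a music box, which exists in the story world → diegetic.
Sound (2): an in-world source (a chair); characters could hear it, so diegetic.
(3) is meta-diegetic: a remembered line, private to Ezra — not present in the room, not audible to Esperanza.
(4) ambient/room sound belonging to the story's physical space → diegetic.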